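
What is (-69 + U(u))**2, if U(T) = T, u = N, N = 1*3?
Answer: 4356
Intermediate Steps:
N = 3
u = 3
(-69 + U(u))**2 = (-69 + 3)**2 = (-66)**2 = 4356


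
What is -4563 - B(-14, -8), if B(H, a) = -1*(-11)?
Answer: -4574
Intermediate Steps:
B(H, a) = 11
-4563 - B(-14, -8) = -4563 - 1*11 = -4563 - 11 = -4574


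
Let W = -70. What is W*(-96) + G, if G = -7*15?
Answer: 6615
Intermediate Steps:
G = -105
W*(-96) + G = -70*(-96) - 105 = 6720 - 105 = 6615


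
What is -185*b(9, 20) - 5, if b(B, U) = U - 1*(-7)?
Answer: -5000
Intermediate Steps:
b(B, U) = 7 + U (b(B, U) = U + 7 = 7 + U)
-185*b(9, 20) - 5 = -185*(7 + 20) - 5 = -185*27 - 5 = -4995 - 5 = -5000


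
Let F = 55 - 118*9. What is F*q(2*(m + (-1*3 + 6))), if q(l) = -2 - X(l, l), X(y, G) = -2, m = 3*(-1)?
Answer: 0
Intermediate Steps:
m = -3
q(l) = 0 (q(l) = -2 - 1*(-2) = -2 + 2 = 0)
F = -1007 (F = 55 - 1062 = -1007)
F*q(2*(m + (-1*3 + 6))) = -1007*0 = 0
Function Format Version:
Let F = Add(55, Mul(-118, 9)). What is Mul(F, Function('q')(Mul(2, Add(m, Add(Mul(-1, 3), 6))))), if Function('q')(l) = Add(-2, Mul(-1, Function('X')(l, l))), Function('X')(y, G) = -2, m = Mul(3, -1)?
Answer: 0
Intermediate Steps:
m = -3
Function('q')(l) = 0 (Function('q')(l) = Add(-2, Mul(-1, -2)) = Add(-2, 2) = 0)
F = -1007 (F = Add(55, -1062) = -1007)
Mul(F, Function('q')(Mul(2, Add(m, Add(Mul(-1, 3), 6))))) = Mul(-1007, 0) = 0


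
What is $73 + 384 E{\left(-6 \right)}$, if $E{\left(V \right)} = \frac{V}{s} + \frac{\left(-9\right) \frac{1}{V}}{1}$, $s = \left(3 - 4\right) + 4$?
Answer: $-119$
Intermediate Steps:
$s = 3$ ($s = -1 + 4 = 3$)
$E{\left(V \right)} = - \frac{9}{V} + \frac{V}{3}$ ($E{\left(V \right)} = \frac{V}{3} + \frac{\left(-9\right) \frac{1}{V}}{1} = V \frac{1}{3} + - \frac{9}{V} 1 = \frac{V}{3} - \frac{9}{V} = - \frac{9}{V} + \frac{V}{3}$)
$73 + 384 E{\left(-6 \right)} = 73 + 384 \left(- \frac{9}{-6} + \frac{1}{3} \left(-6\right)\right) = 73 + 384 \left(\left(-9\right) \left(- \frac{1}{6}\right) - 2\right) = 73 + 384 \left(\frac{3}{2} - 2\right) = 73 + 384 \left(- \frac{1}{2}\right) = 73 - 192 = -119$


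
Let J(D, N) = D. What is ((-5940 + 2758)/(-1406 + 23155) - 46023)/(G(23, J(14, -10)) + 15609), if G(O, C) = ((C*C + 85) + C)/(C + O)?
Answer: -37035424133/12567181172 ≈ -2.9470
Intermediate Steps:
G(O, C) = (85 + C + C²)/(C + O) (G(O, C) = ((C² + 85) + C)/(C + O) = ((85 + C²) + C)/(C + O) = (85 + C + C²)/(C + O))
((-5940 + 2758)/(-1406 + 23155) - 46023)/(G(23, J(14, -10)) + 15609) = ((-5940 + 2758)/(-1406 + 23155) - 46023)/((85 + 14 + 14²)/(14 + 23) + 15609) = (-3182/21749 - 46023)/((85 + 14 + 196)/37 + 15609) = (-3182*1/21749 - 46023)/((1/37)*295 + 15609) = (-3182/21749 - 46023)/(295/37 + 15609) = -1000957409/(21749*577828/37) = -1000957409/21749*37/577828 = -37035424133/12567181172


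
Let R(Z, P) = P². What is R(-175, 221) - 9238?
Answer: 39603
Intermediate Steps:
R(-175, 221) - 9238 = 221² - 9238 = 48841 - 9238 = 39603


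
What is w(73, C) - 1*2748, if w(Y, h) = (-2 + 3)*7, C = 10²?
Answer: -2741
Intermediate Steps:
C = 100
w(Y, h) = 7 (w(Y, h) = 1*7 = 7)
w(73, C) - 1*2748 = 7 - 1*2748 = 7 - 2748 = -2741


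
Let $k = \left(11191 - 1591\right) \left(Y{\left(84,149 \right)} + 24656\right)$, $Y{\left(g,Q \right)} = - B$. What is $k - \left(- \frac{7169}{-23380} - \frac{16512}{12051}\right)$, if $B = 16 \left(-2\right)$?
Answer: $\frac{22258888923693647}{93917460} \approx 2.37 \cdot 10^{8}$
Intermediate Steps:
$B = -32$
$Y{\left(g,Q \right)} = 32$ ($Y{\left(g,Q \right)} = \left(-1\right) \left(-32\right) = 32$)
$k = 237004800$ ($k = \left(11191 - 1591\right) \left(32 + 24656\right) = 9600 \cdot 24688 = 237004800$)
$k - \left(- \frac{7169}{-23380} - \frac{16512}{12051}\right) = 237004800 - \left(- \frac{7169}{-23380} - \frac{16512}{12051}\right) = 237004800 - \left(\left(-7169\right) \left(- \frac{1}{23380}\right) - \frac{5504}{4017}\right) = 237004800 - \left(\frac{7169}{23380} - \frac{5504}{4017}\right) = 237004800 - - \frac{99885647}{93917460} = 237004800 + \frac{99885647}{93917460} = \frac{22258888923693647}{93917460}$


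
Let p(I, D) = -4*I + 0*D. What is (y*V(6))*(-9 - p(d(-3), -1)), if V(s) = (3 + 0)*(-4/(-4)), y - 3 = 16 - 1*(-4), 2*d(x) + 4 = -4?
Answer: -1725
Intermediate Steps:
d(x) = -4 (d(x) = -2 + (1/2)*(-4) = -2 - 2 = -4)
y = 23 (y = 3 + (16 - 1*(-4)) = 3 + (16 + 4) = 3 + 20 = 23)
p(I, D) = -4*I (p(I, D) = -4*I + 0 = -4*I)
V(s) = 3 (V(s) = 3*(-4*(-1/4)) = 3*1 = 3)
(y*V(6))*(-9 - p(d(-3), -1)) = (23*3)*(-9 - (-4)*(-4)) = 69*(-9 - 1*16) = 69*(-9 - 16) = 69*(-25) = -1725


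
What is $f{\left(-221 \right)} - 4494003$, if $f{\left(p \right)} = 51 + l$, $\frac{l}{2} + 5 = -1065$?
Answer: $-4496092$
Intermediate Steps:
$l = -2140$ ($l = -10 + 2 \left(-1065\right) = -10 - 2130 = -2140$)
$f{\left(p \right)} = -2089$ ($f{\left(p \right)} = 51 - 2140 = -2089$)
$f{\left(-221 \right)} - 4494003 = -2089 - 4494003 = -4496092$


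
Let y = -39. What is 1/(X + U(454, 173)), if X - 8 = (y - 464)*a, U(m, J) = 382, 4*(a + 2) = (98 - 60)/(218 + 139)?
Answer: 714/987187 ≈ 0.00072327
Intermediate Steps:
a = -1409/714 (a = -2 + ((98 - 60)/(218 + 139))/4 = -2 + (38/357)/4 = -2 + (38*(1/357))/4 = -2 + (¼)*(38/357) = -2 + 19/714 = -1409/714 ≈ -1.9734)
X = 714439/714 (X = 8 + (-39 - 464)*(-1409/714) = 8 - 503*(-1409/714) = 8 + 708727/714 = 714439/714 ≈ 1000.6)
1/(X + U(454, 173)) = 1/(714439/714 + 382) = 1/(987187/714) = 714/987187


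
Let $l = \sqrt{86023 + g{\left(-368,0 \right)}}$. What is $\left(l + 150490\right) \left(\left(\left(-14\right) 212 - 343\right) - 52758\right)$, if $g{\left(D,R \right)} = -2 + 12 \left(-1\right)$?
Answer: $-8437823810 - 56069 \sqrt{86009} \approx -8.4543 \cdot 10^{9}$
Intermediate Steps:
$g{\left(D,R \right)} = -14$ ($g{\left(D,R \right)} = -2 - 12 = -14$)
$l = \sqrt{86009}$ ($l = \sqrt{86023 - 14} = \sqrt{86009} \approx 293.27$)
$\left(l + 150490\right) \left(\left(\left(-14\right) 212 - 343\right) - 52758\right) = \left(\sqrt{86009} + 150490\right) \left(\left(\left(-14\right) 212 - 343\right) - 52758\right) = \left(150490 + \sqrt{86009}\right) \left(\left(-2968 - 343\right) - 52758\right) = \left(150490 + \sqrt{86009}\right) \left(-3311 - 52758\right) = \left(150490 + \sqrt{86009}\right) \left(-56069\right) = -8437823810 - 56069 \sqrt{86009}$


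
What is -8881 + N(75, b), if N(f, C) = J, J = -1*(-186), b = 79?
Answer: -8695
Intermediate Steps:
J = 186
N(f, C) = 186
-8881 + N(75, b) = -8881 + 186 = -8695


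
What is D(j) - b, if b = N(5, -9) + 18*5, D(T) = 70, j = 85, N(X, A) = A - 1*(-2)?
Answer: -13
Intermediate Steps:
N(X, A) = 2 + A (N(X, A) = A + 2 = 2 + A)
b = 83 (b = (2 - 9) + 18*5 = -7 + 90 = 83)
D(j) - b = 70 - 1*83 = 70 - 83 = -13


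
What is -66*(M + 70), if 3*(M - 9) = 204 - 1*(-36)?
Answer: -10494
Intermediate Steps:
M = 89 (M = 9 + (204 - 1*(-36))/3 = 9 + (204 + 36)/3 = 9 + (⅓)*240 = 9 + 80 = 89)
-66*(M + 70) = -66*(89 + 70) = -66*159 = -10494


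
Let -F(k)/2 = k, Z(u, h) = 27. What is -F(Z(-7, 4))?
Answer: 54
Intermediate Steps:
F(k) = -2*k
-F(Z(-7, 4)) = -(-2)*27 = -1*(-54) = 54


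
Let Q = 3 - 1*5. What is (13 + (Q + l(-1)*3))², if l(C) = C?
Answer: 64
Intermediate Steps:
Q = -2 (Q = 3 - 5 = -2)
(13 + (Q + l(-1)*3))² = (13 + (-2 - 1*3))² = (13 + (-2 - 3))² = (13 - 5)² = 8² = 64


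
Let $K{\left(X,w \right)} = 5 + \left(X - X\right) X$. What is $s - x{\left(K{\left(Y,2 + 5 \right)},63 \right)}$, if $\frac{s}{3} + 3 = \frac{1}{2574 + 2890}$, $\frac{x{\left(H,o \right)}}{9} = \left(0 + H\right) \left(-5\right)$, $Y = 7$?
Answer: $\frac{1180227}{5464} \approx 216.0$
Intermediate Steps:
$K{\left(X,w \right)} = 5$ ($K{\left(X,w \right)} = 5 + 0 X = 5 + 0 = 5$)
$x{\left(H,o \right)} = - 45 H$ ($x{\left(H,o \right)} = 9 \left(0 + H\right) \left(-5\right) = 9 H \left(-5\right) = 9 \left(- 5 H\right) = - 45 H$)
$s = - \frac{49173}{5464}$ ($s = -9 + \frac{3}{2574 + 2890} = -9 + \frac{3}{5464} = - \frac{49173}{5464} \approx -8.9995$)
$s - x{\left(K{\left(Y,2 + 5 \right)},63 \right)} = - \frac{49173}{5464} - \left(-45\right) 5 = - \frac{49173}{5464} - -225 = - \frac{49173}{5464} + 225 = \frac{1180227}{5464}$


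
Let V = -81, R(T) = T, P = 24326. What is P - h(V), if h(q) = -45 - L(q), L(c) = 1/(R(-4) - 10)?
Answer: 341193/14 ≈ 24371.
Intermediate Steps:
L(c) = -1/14 (L(c) = 1/(-4 - 10) = 1/(-14) = -1/14)
h(q) = -629/14 (h(q) = -45 - 1*(-1/14) = -45 + 1/14 = -629/14)
P - h(V) = 24326 - 1*(-629/14) = 24326 + 629/14 = 341193/14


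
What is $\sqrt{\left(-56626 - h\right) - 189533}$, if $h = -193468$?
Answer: $i \sqrt{52691} \approx 229.55 i$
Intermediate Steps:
$\sqrt{\left(-56626 - h\right) - 189533} = \sqrt{\left(-56626 - -193468\right) - 189533} = \sqrt{\left(-56626 + 193468\right) - 189533} = \sqrt{136842 - 189533} = \sqrt{-52691} = i \sqrt{52691}$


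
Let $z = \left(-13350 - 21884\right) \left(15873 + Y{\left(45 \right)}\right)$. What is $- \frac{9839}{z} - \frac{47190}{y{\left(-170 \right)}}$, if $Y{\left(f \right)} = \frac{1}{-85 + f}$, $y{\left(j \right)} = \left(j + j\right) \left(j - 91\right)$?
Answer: $- \frac{17594001824939}{33086318612034} \approx -0.53176$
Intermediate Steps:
$y{\left(j \right)} = 2 j \left(-91 + j\right)$
$z = - \frac{11185368023}{20}$ ($z = \left(-13350 - 21884\right) \left(15873 + \frac{1}{-85 + 45}\right) = - 35234 \left(15873 + \frac{1}{-40}\right) = - 35234 \left(15873 - \frac{1}{40}\right) = \left(-35234\right) \frac{634919}{40} = - \frac{11185368023}{20} \approx -5.5927 \cdot 10^{8}$)
$- \frac{9839}{z} - \frac{47190}{y{\left(-170 \right)}} = - \frac{9839}{- \frac{11185368023}{20}} - \frac{47190}{2 \left(-170\right) \left(-91 - 170\right)} = \left(-9839\right) \left(- \frac{20}{11185368023}\right) - \frac{47190}{2 \left(-170\right) \left(-261\right)} = \frac{196780}{11185368023} - \frac{47190}{88740} = \frac{196780}{11185368023} - \frac{1573}{2958} = - \frac{17594001824939}{33086318612034}$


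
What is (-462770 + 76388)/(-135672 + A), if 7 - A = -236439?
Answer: -193191/50387 ≈ -3.8341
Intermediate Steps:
A = 236446 (A = 7 - 1*(-236439) = 7 + 236439 = 236446)
(-462770 + 76388)/(-135672 + A) = (-462770 + 76388)/(-135672 + 236446) = -386382/100774 = -386382*1/100774 = -193191/50387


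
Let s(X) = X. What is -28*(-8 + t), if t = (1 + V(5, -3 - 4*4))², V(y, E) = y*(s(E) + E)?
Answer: -999964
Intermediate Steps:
V(y, E) = 2*E*y (V(y, E) = y*(E + E) = y*(2*E) = 2*E*y)
t = 35721 (t = (1 + 2*(-3 - 4*4)*5)² = (1 + 2*(-3 - 16)*5)² = (1 + 2*(-19)*5)² = (1 - 190)² = (-189)² = 35721)
-28*(-8 + t) = -28*(-8 + 35721) = -28*35713 = -999964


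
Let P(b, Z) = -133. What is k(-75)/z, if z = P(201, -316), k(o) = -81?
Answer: 81/133 ≈ 0.60902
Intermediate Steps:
z = -133
k(-75)/z = -81/(-133) = -81*(-1/133) = 81/133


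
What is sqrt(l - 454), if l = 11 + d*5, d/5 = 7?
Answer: 2*I*sqrt(67) ≈ 16.371*I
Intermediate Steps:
d = 35 (d = 5*7 = 35)
l = 186 (l = 11 + 35*5 = 11 + 175 = 186)
sqrt(l - 454) = sqrt(186 - 454) = sqrt(-268) = 2*I*sqrt(67)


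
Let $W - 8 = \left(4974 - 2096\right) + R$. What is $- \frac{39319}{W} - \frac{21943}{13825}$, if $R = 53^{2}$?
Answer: $- \frac{133710112}{15746675} \approx -8.4913$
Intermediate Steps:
$R = 2809$
$W = 5695$ ($W = 8 + \left(\left(4974 - 2096\right) + 2809\right) = 8 + \left(2878 + 2809\right) = 8 + 5687 = 5695$)
$- \frac{39319}{W} - \frac{21943}{13825} = - \frac{39319}{5695} - \frac{21943}{13825} = - \frac{133710112}{15746675}$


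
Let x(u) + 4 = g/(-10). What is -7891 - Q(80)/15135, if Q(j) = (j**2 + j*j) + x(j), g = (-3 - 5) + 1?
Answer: -1194430817/151350 ≈ -7891.8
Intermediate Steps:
g = -7 (g = -8 + 1 = -7)
x(u) = -33/10 (x(u) = -4 - 7/(-10) = -4 - 7*(-1/10) = -4 + 7/10 = -33/10)
Q(j) = -33/10 + 2*j**2 (Q(j) = (j**2 + j*j) - 33/10 = (j**2 + j**2) - 33/10 = 2*j**2 - 33/10 = -33/10 + 2*j**2)
-7891 - Q(80)/15135 = -7891 - (-33/10 + 2*80**2)/15135 = -7891 - (-33/10 + 2*6400)/15135 = -7891 - (-33/10 + 12800)/15135 = -7891 - 127967/(10*15135) = -7891 - 1*127967/151350 = -7891 - 127967/151350 = -1194430817/151350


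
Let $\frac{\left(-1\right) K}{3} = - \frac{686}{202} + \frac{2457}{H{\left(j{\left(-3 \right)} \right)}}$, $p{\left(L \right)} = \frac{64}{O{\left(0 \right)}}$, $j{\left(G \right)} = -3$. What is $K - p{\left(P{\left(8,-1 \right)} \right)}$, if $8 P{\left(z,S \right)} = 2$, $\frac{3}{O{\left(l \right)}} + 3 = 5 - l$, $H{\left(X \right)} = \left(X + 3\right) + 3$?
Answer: $- \frac{754312}{303} \approx -2489.5$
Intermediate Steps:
$H{\left(X \right)} = 6 + X$ ($H{\left(X \right)} = \left(3 + X\right) + 3 = 6 + X$)
$O{\left(l \right)} = \frac{3}{2 - l}$ ($O{\left(l \right)} = \frac{3}{-3 - \left(-5 + l\right)} = \frac{3}{2 - l}$)
$P{\left(z,S \right)} = \frac{1}{4}$ ($P{\left(z,S \right)} = \frac{1}{8} \cdot 2 = \frac{1}{4}$)
$p{\left(L \right)} = \frac{128}{3}$ ($p{\left(L \right)} = \frac{64}{\left(-3\right) \frac{1}{-2 + 0}} = \frac{64}{\left(-3\right) \frac{1}{-2}} = \frac{64}{\left(-3\right) \left(- \frac{1}{2}\right)} = \frac{64}{\frac{3}{2}} = 64 \cdot \frac{2}{3} = \frac{128}{3}$)
$K = - \frac{247128}{101}$ ($K = - 3 \left(- \frac{686}{202} + \frac{2457}{6 - 3}\right) = - 3 \left(\left(-686\right) \frac{1}{202} + \frac{2457}{3}\right) = - 3 \left(- \frac{343}{101} + 2457 \cdot \frac{1}{3}\right) = - 3 \left(- \frac{343}{101} + 819\right) = \left(-3\right) \frac{82376}{101} = - \frac{247128}{101} \approx -2446.8$)
$K - p{\left(P{\left(8,-1 \right)} \right)} = - \frac{247128}{101} - \frac{128}{3} = - \frac{754312}{303}$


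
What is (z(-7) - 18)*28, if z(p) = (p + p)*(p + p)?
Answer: 4984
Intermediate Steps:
z(p) = 4*p² (z(p) = (2*p)*(2*p) = 4*p²)
(z(-7) - 18)*28 = (4*(-7)² - 18)*28 = (4*49 - 18)*28 = (196 - 18)*28 = 178*28 = 4984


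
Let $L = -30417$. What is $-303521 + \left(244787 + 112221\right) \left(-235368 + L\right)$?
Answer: $-94887674801$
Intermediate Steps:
$-303521 + \left(244787 + 112221\right) \left(-235368 + L\right) = -303521 + \left(244787 + 112221\right) \left(-235368 - 30417\right) = -303521 + 357008 \left(-265785\right) = -303521 - 94887371280 = -94887674801$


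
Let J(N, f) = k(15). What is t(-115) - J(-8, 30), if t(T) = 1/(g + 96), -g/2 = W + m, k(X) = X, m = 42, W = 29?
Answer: -691/46 ≈ -15.022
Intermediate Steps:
J(N, f) = 15
g = -142 (g = -2*(29 + 42) = -2*71 = -142)
t(T) = -1/46 (t(T) = 1/(-142 + 96) = 1/(-46) = -1/46)
t(-115) - J(-8, 30) = -1/46 - 1*15 = -1/46 - 15 = -691/46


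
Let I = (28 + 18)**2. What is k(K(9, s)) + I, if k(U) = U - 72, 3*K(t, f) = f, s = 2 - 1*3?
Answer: 6131/3 ≈ 2043.7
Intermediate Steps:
s = -1 (s = 2 - 3 = -1)
K(t, f) = f/3
k(U) = -72 + U
I = 2116 (I = 46**2 = 2116)
k(K(9, s)) + I = (-72 + (1/3)*(-1)) + 2116 = (-72 - 1/3) + 2116 = -217/3 + 2116 = 6131/3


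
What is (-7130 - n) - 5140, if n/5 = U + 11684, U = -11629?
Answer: -12545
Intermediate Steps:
n = 275 (n = 5*(-11629 + 11684) = 5*55 = 275)
(-7130 - n) - 5140 = (-7130 - 1*275) - 5140 = (-7130 - 275) - 5140 = -7405 - 5140 = -12545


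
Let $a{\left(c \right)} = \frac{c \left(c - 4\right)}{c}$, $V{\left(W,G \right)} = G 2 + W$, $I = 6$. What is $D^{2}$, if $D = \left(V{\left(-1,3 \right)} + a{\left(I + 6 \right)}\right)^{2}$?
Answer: $28561$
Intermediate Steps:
$V{\left(W,G \right)} = W + 2 G$ ($V{\left(W,G \right)} = 2 G + W = W + 2 G$)
$a{\left(c \right)} = -4 + c$ ($a{\left(c \right)} = \frac{c \left(-4 + c\right)}{c} = -4 + c$)
$D = 169$ ($D = \left(\left(-1 + 2 \cdot 3\right) + \left(-4 + \left(6 + 6\right)\right)\right)^{2} = \left(\left(-1 + 6\right) + \left(-4 + 12\right)\right)^{2} = \left(5 + 8\right)^{2} = 13^{2} = 169$)
$D^{2} = 169^{2} = 28561$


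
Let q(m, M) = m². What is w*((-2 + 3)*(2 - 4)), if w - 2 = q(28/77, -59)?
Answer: -516/121 ≈ -4.2645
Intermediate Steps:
w = 258/121 (w = 2 + (28/77)² = 2 + (28*(1/77))² = 2 + (4/11)² = 2 + 16/121 = 258/121 ≈ 2.1322)
w*((-2 + 3)*(2 - 4)) = 258*((-2 + 3)*(2 - 4))/121 = 258*(1*(-2))/121 = (258/121)*(-2) = -516/121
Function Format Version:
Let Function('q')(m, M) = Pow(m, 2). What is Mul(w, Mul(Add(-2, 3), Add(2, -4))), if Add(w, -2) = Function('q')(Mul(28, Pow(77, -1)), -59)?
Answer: Rational(-516, 121) ≈ -4.2645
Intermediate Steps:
w = Rational(258, 121) (w = Add(2, Pow(Mul(28, Pow(77, -1)), 2)) = Add(2, Pow(Mul(28, Rational(1, 77)), 2)) = Add(2, Pow(Rational(4, 11), 2)) = Add(2, Rational(16, 121)) = Rational(258, 121) ≈ 2.1322)
Mul(w, Mul(Add(-2, 3), Add(2, -4))) = Mul(Rational(258, 121), Mul(Add(-2, 3), Add(2, -4))) = Mul(Rational(258, 121), Mul(1, -2)) = Mul(Rational(258, 121), -2) = Rational(-516, 121)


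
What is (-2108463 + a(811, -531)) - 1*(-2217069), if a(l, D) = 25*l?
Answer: 128881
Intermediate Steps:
(-2108463 + a(811, -531)) - 1*(-2217069) = (-2108463 + 25*811) - 1*(-2217069) = (-2108463 + 20275) + 2217069 = -2088188 + 2217069 = 128881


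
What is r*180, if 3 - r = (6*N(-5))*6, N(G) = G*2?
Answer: 65340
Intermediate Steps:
N(G) = 2*G
r = 363 (r = 3 - 6*(2*(-5))*6 = 3 - 6*(-10)*6 = 3 - (-60)*6 = 3 - 1*(-360) = 3 + 360 = 363)
r*180 = 363*180 = 65340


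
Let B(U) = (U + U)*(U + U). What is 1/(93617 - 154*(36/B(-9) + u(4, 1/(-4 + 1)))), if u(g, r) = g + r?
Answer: 9/837317 ≈ 1.0749e-5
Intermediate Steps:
B(U) = 4*U² (B(U) = (2*U)*(2*U) = 4*U²)
1/(93617 - 154*(36/B(-9) + u(4, 1/(-4 + 1)))) = 1/(93617 - 154*(36/((4*(-9)²)) + (4 + 1/(-4 + 1)))) = 1/(93617 - 154*(36/((4*81)) + (4 + 1/(-3)))) = 1/(93617 - 154*(36/324 + (4 - ⅓))) = 1/(93617 - 154*(36*(1/324) + 11/3)) = 1/(93617 - 154*(⅑ + 11/3)) = 1/(93617 - 154*34/9) = 1/(93617 - 5236/9) = 1/(837317/9) = 9/837317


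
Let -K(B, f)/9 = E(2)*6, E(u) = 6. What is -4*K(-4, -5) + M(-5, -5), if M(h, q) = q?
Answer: 1291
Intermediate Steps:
K(B, f) = -324 (K(B, f) = -54*6 = -9*36 = -324)
-4*K(-4, -5) + M(-5, -5) = -4*(-324) - 5 = 1296 - 5 = 1291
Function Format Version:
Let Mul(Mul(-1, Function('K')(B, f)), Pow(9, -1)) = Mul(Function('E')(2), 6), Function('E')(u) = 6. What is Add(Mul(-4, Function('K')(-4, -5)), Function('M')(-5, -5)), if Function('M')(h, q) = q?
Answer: 1291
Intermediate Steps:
Function('K')(B, f) = -324 (Function('K')(B, f) = Mul(-9, Mul(6, 6)) = Mul(-9, 36) = -324)
Add(Mul(-4, Function('K')(-4, -5)), Function('M')(-5, -5)) = Add(Mul(-4, -324), -5) = Add(1296, -5) = 1291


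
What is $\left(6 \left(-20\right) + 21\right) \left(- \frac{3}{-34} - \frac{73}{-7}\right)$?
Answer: $- \frac{247797}{238} \approx -1041.2$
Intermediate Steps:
$\left(6 \left(-20\right) + 21\right) \left(- \frac{3}{-34} - \frac{73}{-7}\right) = \left(-120 + 21\right) \left(\left(-3\right) \left(- \frac{1}{34}\right) - - \frac{73}{7}\right) = - 99 \left(\frac{3}{34} + \frac{73}{7}\right) = \left(-99\right) \frac{2503}{238} = - \frac{247797}{238}$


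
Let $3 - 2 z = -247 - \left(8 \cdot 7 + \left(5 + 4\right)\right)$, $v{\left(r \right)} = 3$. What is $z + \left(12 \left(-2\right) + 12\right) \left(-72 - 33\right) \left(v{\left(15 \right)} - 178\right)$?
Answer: $- \frac{440685}{2} \approx -2.2034 \cdot 10^{5}$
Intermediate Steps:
$z = \frac{315}{2}$ ($z = \frac{3}{2} - \frac{-247 - \left(8 \cdot 7 + \left(5 + 4\right)\right)}{2} = \frac{3}{2} - \frac{-247 - \left(56 + 9\right)}{2} = \frac{3}{2} - \frac{-247 - 65}{2} = \frac{3}{2} - -156 = \frac{3}{2} + 156 = \frac{315}{2} \approx 157.5$)
$z + \left(12 \left(-2\right) + 12\right) \left(-72 - 33\right) \left(v{\left(15 \right)} - 178\right) = \frac{315}{2} + \left(12 \left(-2\right) + 12\right) \left(-72 - 33\right) \left(3 - 178\right) = \frac{315}{2} + \left(-24 + 12\right) \left(\left(-105\right) \left(-175\right)\right) = \frac{315}{2} - 220500 = - \frac{440685}{2}$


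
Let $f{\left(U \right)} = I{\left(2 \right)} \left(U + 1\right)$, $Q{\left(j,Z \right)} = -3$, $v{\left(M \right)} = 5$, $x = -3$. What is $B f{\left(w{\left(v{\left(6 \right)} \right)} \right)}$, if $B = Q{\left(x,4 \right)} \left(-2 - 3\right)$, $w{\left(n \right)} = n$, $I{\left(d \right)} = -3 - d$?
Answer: $-450$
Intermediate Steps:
$B = 15$ ($B = - 3 \left(-2 - 3\right) = \left(-3\right) \left(-5\right) = 15$)
$f{\left(U \right)} = -5 - 5 U$ ($f{\left(U \right)} = \left(-3 - 2\right) \left(U + 1\right) = \left(-3 - 2\right) \left(1 + U\right) = - 5 \left(1 + U\right) = -5 - 5 U$)
$B f{\left(w{\left(v{\left(6 \right)} \right)} \right)} = 15 \left(-5 - 25\right) = 15 \left(-30\right) = -450$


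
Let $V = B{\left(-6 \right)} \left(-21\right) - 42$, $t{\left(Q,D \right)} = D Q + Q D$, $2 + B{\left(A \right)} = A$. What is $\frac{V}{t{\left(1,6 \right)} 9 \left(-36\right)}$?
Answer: $- \frac{7}{216} \approx -0.032407$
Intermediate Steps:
$B{\left(A \right)} = -2 + A$
$t{\left(Q,D \right)} = 2 D Q$ ($t{\left(Q,D \right)} = D Q + D Q = 2 D Q$)
$V = 126$ ($V = \left(-2 - 6\right) \left(-21\right) - 42 = \left(-8\right) \left(-21\right) - 42 = 168 - 42 = 126$)
$\frac{V}{t{\left(1,6 \right)} 9 \left(-36\right)} = \frac{126}{2 \cdot 6 \cdot 1 \cdot 9 \left(-36\right)} = \frac{126}{12 \cdot 9 \left(-36\right)} = \frac{126}{108 \left(-36\right)} = \frac{126}{-3888} = 126 \left(- \frac{1}{3888}\right) = - \frac{7}{216}$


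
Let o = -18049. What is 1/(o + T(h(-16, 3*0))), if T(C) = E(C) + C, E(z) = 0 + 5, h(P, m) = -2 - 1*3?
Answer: -1/18049 ≈ -5.5405e-5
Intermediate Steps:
h(P, m) = -5 (h(P, m) = -2 - 3 = -5)
E(z) = 5
T(C) = 5 + C
1/(o + T(h(-16, 3*0))) = 1/(-18049 + (5 - 5)) = 1/(-18049 + 0) = 1/(-18049) = -1/18049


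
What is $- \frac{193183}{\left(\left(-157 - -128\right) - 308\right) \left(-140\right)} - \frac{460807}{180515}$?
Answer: $- \frac{143324819}{21561260} \approx -6.6473$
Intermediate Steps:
$- \frac{193183}{\left(\left(-157 - -128\right) - 308\right) \left(-140\right)} - \frac{460807}{180515} = - \frac{193183}{\left(\left(-157 + 128\right) - 308\right) \left(-140\right)} - \frac{5833}{2285} = - \frac{193183}{\left(-29 - 308\right) \left(-140\right)} - \frac{5833}{2285} = - \frac{193183}{\left(-337\right) \left(-140\right)} - \frac{5833}{2285} = - \frac{193183}{47180} - \frac{5833}{2285} = - \frac{143324819}{21561260}$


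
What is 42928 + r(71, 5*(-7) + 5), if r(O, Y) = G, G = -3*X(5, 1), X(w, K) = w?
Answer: 42913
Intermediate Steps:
G = -15 (G = -3*5 = -15)
r(O, Y) = -15
42928 + r(71, 5*(-7) + 5) = 42928 - 15 = 42913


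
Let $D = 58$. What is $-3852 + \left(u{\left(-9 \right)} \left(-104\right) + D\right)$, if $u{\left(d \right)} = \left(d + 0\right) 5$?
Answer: $886$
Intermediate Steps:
$u{\left(d \right)} = 5 d$ ($u{\left(d \right)} = d 5 = 5 d$)
$-3852 + \left(u{\left(-9 \right)} \left(-104\right) + D\right) = -3852 + \left(5 \left(-9\right) \left(-104\right) + 58\right) = -3852 + \left(\left(-45\right) \left(-104\right) + 58\right) = -3852 + \left(4680 + 58\right) = -3852 + 4738 = 886$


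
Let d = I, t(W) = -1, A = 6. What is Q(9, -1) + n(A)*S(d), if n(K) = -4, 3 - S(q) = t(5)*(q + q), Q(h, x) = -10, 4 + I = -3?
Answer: 34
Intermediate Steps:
I = -7 (I = -4 - 3 = -7)
d = -7
S(q) = 3 + 2*q (S(q) = 3 - (-1)*(q + q) = 3 - (-1)*2*q = 3 - (-2)*q = 3 + 2*q)
Q(9, -1) + n(A)*S(d) = -10 - 4*(3 + 2*(-7)) = -10 - 4*(3 - 14) = -10 - 4*(-11) = -10 + 44 = 34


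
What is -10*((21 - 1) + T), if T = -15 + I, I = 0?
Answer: -50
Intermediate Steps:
T = -15 (T = -15 + 0 = -15)
-10*((21 - 1) + T) = -10*((21 - 1) - 15) = -10*(20 - 15) = -10*5 = -50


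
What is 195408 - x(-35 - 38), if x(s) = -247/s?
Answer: 14264537/73 ≈ 1.9540e+5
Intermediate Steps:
195408 - x(-35 - 38) = 195408 - (-247)/(-35 - 38) = 195408 - (-247)/(-73) = 195408 - (-247)*(-1)/73 = 195408 - 1*247/73 = 195408 - 247/73 = 14264537/73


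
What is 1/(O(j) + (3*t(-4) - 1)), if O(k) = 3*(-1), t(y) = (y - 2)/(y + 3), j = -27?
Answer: 1/14 ≈ 0.071429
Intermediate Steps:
t(y) = (-2 + y)/(3 + y)
O(k) = -3
1/(O(j) + (3*t(-4) - 1)) = 1/(-3 + (3*((-2 - 4)/(3 - 4)) - 1)) = 1/(-3 + (3*(-6/(-1)) - 1)) = 1/(-3 + (3*(-1*(-6)) - 1)) = 1/(-3 + (3*6 - 1)) = 1/(-3 + (18 - 1)) = 1/(-3 + 17) = 1/14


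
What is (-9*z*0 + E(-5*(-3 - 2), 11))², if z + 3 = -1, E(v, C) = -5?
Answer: 25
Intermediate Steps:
z = -4 (z = -3 - 1 = -4)
(-9*z*0 + E(-5*(-3 - 2), 11))² = (-9*(-4)*0 - 5)² = (36*0 - 5)² = (0 - 5)² = (-5)² = 25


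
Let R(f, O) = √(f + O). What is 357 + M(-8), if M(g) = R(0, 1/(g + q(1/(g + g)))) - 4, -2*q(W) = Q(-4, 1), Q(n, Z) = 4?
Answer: 353 + I*√10/10 ≈ 353.0 + 0.31623*I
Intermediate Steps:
q(W) = -2 (q(W) = -½*4 = -2)
R(f, O) = √(O + f)
M(g) = -4 + √(1/(-2 + g)) (M(g) = √(1/(g - 2) + 0) - 4 = √(1/(-2 + g) + 0) - 4 = √(1/(-2 + g)) - 4 = -4 + √(1/(-2 + g)))
357 + M(-8) = 357 + (-4 + √(1/(-2 - 8))) = 357 + (-4 + √(1/(-10))) = 357 + (-4 + √(-⅒)) = 357 + (-4 + I*√10/10) = 353 + I*√10/10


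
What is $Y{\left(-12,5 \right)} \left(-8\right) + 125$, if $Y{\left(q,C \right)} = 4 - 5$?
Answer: $133$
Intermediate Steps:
$Y{\left(q,C \right)} = -1$ ($Y{\left(q,C \right)} = 4 - 5 = -1$)
$Y{\left(-12,5 \right)} \left(-8\right) + 125 = \left(-1\right) \left(-8\right) + 125 = 8 + 125 = 133$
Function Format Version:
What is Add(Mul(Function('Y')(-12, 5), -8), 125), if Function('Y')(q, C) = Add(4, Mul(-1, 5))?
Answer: 133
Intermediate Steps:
Function('Y')(q, C) = -1 (Function('Y')(q, C) = Add(4, -5) = -1)
Add(Mul(Function('Y')(-12, 5), -8), 125) = Add(Mul(-1, -8), 125) = Add(8, 125) = 133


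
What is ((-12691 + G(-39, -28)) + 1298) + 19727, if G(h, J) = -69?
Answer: 8265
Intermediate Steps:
((-12691 + G(-39, -28)) + 1298) + 19727 = ((-12691 - 69) + 1298) + 19727 = (-12760 + 1298) + 19727 = -11462 + 19727 = 8265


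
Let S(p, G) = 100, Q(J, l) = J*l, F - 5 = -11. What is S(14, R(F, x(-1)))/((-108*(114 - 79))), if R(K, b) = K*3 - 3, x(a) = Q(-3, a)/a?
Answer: -5/189 ≈ -0.026455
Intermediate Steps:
F = -6 (F = 5 - 11 = -6)
x(a) = -3 (x(a) = (-3*a)/a = -3)
R(K, b) = -3 + 3*K (R(K, b) = 3*K - 3 = -3 + 3*K)
S(14, R(F, x(-1)))/((-108*(114 - 79))) = 100/((-108*(114 - 79))) = 100/((-108*35)) = 100/(-3780) = 100*(-1/3780) = -5/189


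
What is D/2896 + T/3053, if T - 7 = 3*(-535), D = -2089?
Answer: -11005525/8841488 ≈ -1.2448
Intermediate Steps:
T = -1598 (T = 7 + 3*(-535) = 7 - 1605 = -1598)
D/2896 + T/3053 = -2089/2896 - 1598/3053 = -11005525/8841488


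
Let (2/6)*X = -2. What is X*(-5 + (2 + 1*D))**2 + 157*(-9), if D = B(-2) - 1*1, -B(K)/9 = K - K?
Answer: -1509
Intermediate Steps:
X = -6 (X = 3*(-2) = -6)
B(K) = 0 (B(K) = -9*(K - K) = -9*0 = 0)
D = -1 (D = 0 - 1*1 = 0 - 1 = -1)
X*(-5 + (2 + 1*D))**2 + 157*(-9) = -6*(-5 + (2 + 1*(-1)))**2 + 157*(-9) = -6*(-5 + (2 - 1))**2 - 1413 = -6*(-5 + 1)**2 - 1413 = -6*(-4)**2 - 1413 = -6*16 - 1413 = -96 - 1413 = -1509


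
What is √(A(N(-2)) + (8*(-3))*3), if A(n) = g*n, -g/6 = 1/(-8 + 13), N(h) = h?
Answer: 2*I*√435/5 ≈ 8.3427*I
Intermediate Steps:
g = -6/5 (g = -6/(-8 + 13) = -6/5 ≈ -1.2000)
A(n) = -6*n/5
√(A(N(-2)) + (8*(-3))*3) = √(-6/5*(-2) + (8*(-3))*3) = √(12/5 - 24*3) = √(12/5 - 72) = √(-348/5) = 2*I*√435/5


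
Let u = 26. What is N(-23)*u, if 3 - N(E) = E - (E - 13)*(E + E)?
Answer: 43732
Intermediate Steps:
N(E) = 3 - E + 2*E*(-13 + E) (N(E) = 3 - (E - (E - 13)*(E + E)) = 3 - (E - (-13 + E)*2*E) = 3 - (E - 2*E*(-13 + E)) = 3 + (-E + 2*E*(-13 + E)) = 3 - E + 2*E*(-13 + E))
N(-23)*u = (3 - 27*(-23) + 2*(-23)²)*26 = (3 + 621 + 2*529)*26 = (3 + 621 + 1058)*26 = 1682*26 = 43732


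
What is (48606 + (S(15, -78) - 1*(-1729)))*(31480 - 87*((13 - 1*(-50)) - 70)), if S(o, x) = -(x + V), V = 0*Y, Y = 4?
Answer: 1617702757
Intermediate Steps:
V = 0 (V = 0*4 = 0)
S(o, x) = -x (S(o, x) = -(x + 0) = -x)
(48606 + (S(15, -78) - 1*(-1729)))*(31480 - 87*((13 - 1*(-50)) - 70)) = (48606 + (-1*(-78) - 1*(-1729)))*(31480 - 87*((13 - 1*(-50)) - 70)) = (48606 + (78 + 1729))*(31480 - 87*((13 + 50) - 70)) = (48606 + 1807)*(31480 - 87*(63 - 70)) = 50413*(31480 - 87*(-7)) = 50413*(31480 + 609) = 50413*32089 = 1617702757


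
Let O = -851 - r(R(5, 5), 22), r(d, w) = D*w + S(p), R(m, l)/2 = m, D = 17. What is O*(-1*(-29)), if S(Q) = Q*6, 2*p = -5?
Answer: -35090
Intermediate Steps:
p = -5/2 (p = (1/2)*(-5) = -5/2 ≈ -2.5000)
S(Q) = 6*Q
R(m, l) = 2*m
r(d, w) = -15 + 17*w (r(d, w) = 17*w + 6*(-5/2) = 17*w - 15 = -15 + 17*w)
O = -1210 (O = -851 - (-15 + 17*22) = -851 - (-15 + 374) = -851 - 1*359 = -851 - 359 = -1210)
O*(-1*(-29)) = -(-1210)*(-29) = -1210*29 = -35090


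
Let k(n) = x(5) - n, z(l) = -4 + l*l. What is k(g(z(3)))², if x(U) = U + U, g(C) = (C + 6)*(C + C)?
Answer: 10000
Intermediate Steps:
z(l) = -4 + l²
g(C) = 2*C*(6 + C) (g(C) = (6 + C)*(2*C) = 2*C*(6 + C))
x(U) = 2*U
k(n) = 10 - n (k(n) = 2*5 - n = 10 - n)
k(g(z(3)))² = (10 - 2*(-4 + 3²)*(6 + (-4 + 3²)))² = (10 - 2*(-4 + 9)*(6 + (-4 + 9)))² = (10 - 2*5*(6 + 5))² = (10 - 2*5*11)² = (10 - 1*110)² = (10 - 110)² = (-100)² = 10000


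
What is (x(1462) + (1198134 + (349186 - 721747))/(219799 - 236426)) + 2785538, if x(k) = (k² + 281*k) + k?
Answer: 88708642209/16627 ≈ 5.3352e+6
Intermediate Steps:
x(k) = k² + 282*k
(x(1462) + (1198134 + (349186 - 721747))/(219799 - 236426)) + 2785538 = (1462*(282 + 1462) + (1198134 + (349186 - 721747))/(219799 - 236426)) + 2785538 = (1462*1744 + (1198134 - 372561)/(-16627)) + 2785538 = (2549728 + 825573*(-1/16627)) + 2785538 = (2549728 - 825573/16627) + 2785538 = 42393501883/16627 + 2785538 = 88708642209/16627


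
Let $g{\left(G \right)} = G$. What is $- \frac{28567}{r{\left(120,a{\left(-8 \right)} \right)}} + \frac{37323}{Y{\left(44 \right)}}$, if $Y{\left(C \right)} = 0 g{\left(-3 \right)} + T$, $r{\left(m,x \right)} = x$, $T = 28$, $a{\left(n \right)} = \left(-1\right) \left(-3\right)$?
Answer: $- \frac{687907}{84} \approx -8189.4$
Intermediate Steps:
$a{\left(n \right)} = 3$
$Y{\left(C \right)} = 28$ ($Y{\left(C \right)} = 0 \left(-3\right) + 28 = 0 + 28 = 28$)
$- \frac{28567}{r{\left(120,a{\left(-8 \right)} \right)}} + \frac{37323}{Y{\left(44 \right)}} = - \frac{28567}{3} + \frac{37323}{28} = - \frac{687907}{84}$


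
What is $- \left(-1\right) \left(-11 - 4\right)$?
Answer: $-15$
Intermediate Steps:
$- \left(-1\right) \left(-11 - 4\right) = - \left(-1\right) \left(-15\right) = \left(-1\right) 15 = -15$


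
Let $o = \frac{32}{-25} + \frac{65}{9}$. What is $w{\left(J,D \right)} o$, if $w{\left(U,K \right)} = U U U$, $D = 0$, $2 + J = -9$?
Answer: $- \frac{1779547}{225} \approx -7909.1$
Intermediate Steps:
$J = -11$ ($J = -2 - 9 = -11$)
$w{\left(U,K \right)} = U^{3}$ ($w{\left(U,K \right)} = U^{2} U = U^{3}$)
$o = \frac{1337}{225}$ ($o = 32 \left(- \frac{1}{25}\right) + 65 \cdot \frac{1}{9} = - \frac{32}{25} + \frac{65}{9} = \frac{1337}{225} \approx 5.9422$)
$w{\left(J,D \right)} o = \left(-11\right)^{3} \cdot \frac{1337}{225} = \left(-1331\right) \frac{1337}{225} = - \frac{1779547}{225}$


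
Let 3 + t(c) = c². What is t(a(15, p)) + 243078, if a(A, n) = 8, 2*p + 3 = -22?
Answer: 243139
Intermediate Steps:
p = -25/2 (p = -3/2 + (½)*(-22) = -3/2 - 11 = -25/2 ≈ -12.500)
t(c) = -3 + c²
t(a(15, p)) + 243078 = (-3 + 8²) + 243078 = (-3 + 64) + 243078 = 61 + 243078 = 243139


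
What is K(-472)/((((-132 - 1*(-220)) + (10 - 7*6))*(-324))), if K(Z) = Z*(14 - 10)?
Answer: 59/567 ≈ 0.10406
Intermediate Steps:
K(Z) = 4*Z (K(Z) = Z*4 = 4*Z)
K(-472)/((((-132 - 1*(-220)) + (10 - 7*6))*(-324))) = (4*(-472))/((((-132 - 1*(-220)) + (10 - 7*6))*(-324))) = -1888*(-1/(324*((-132 + 220) + (10 - 42)))) = -1888*(-1/(324*(88 - 32))) = -1888/(56*(-324)) = -1888/(-18144) = -1888*(-1/18144) = 59/567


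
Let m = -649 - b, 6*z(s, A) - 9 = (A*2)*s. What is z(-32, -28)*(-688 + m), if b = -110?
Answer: -736609/2 ≈ -3.6830e+5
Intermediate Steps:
z(s, A) = 3/2 + A*s/3 (z(s, A) = 3/2 + ((A*2)*s)/6 = 3/2 + ((2*A)*s)/6 = 3/2 + (2*A*s)/6 = 3/2 + A*s/3)
m = -539 (m = -649 - 1*(-110) = -649 + 110 = -539)
z(-32, -28)*(-688 + m) = (3/2 + (⅓)*(-28)*(-32))*(-688 - 539) = (3/2 + 896/3)*(-1227) = (1801/6)*(-1227) = -736609/2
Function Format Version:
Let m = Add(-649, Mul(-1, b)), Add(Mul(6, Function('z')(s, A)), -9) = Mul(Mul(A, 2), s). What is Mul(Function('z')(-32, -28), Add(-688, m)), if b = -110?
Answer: Rational(-736609, 2) ≈ -3.6830e+5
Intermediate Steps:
Function('z')(s, A) = Add(Rational(3, 2), Mul(Rational(1, 3), A, s)) (Function('z')(s, A) = Add(Rational(3, 2), Mul(Rational(1, 6), Mul(Mul(A, 2), s))) = Add(Rational(3, 2), Mul(Rational(1, 6), Mul(Mul(2, A), s))) = Add(Rational(3, 2), Mul(Rational(1, 6), Mul(2, A, s))) = Add(Rational(3, 2), Mul(Rational(1, 3), A, s)))
m = -539 (m = Add(-649, Mul(-1, -110)) = Add(-649, 110) = -539)
Mul(Function('z')(-32, -28), Add(-688, m)) = Mul(Add(Rational(3, 2), Mul(Rational(1, 3), -28, -32)), Add(-688, -539)) = Mul(Add(Rational(3, 2), Rational(896, 3)), -1227) = Mul(Rational(1801, 6), -1227) = Rational(-736609, 2)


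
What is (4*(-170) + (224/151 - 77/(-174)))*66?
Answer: -195972887/4379 ≈ -44753.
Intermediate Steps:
(4*(-170) + (224/151 - 77/(-174)))*66 = (-680 + (224*(1/151) - 77*(-1/174)))*66 = (-680 + (224/151 + 77/174))*66 = (-680 + 50603/26274)*66 = -17815717/26274*66 = -195972887/4379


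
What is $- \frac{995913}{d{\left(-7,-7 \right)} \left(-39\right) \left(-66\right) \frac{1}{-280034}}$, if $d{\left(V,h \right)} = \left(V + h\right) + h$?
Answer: $- \frac{15493861169}{3003} \approx -5.1595 \cdot 10^{6}$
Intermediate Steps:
$d{\left(V,h \right)} = V + 2 h$
$- \frac{995913}{d{\left(-7,-7 \right)} \left(-39\right) \left(-66\right) \frac{1}{-280034}} = - \frac{995913}{\left(-7 + 2 \left(-7\right)\right) \left(-39\right) \left(-66\right) \frac{1}{-280034}} = - \frac{995913}{\left(-7 - 14\right) \left(-39\right) \left(-66\right) \left(- \frac{1}{280034}\right)} = - \frac{995913}{\left(-21\right) \left(-39\right) \left(-66\right) \left(- \frac{1}{280034}\right)} = - \frac{995913}{819 \left(-66\right) \left(- \frac{1}{280034}\right)} = - \frac{995913}{\left(-54054\right) \left(- \frac{1}{280034}\right)} = - \frac{995913}{\frac{27027}{140017}} = \left(-995913\right) \frac{140017}{27027} = - \frac{15493861169}{3003}$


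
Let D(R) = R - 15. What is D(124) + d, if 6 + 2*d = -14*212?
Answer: -1378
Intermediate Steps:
d = -1487 (d = -3 + (-14*212)/2 = -3 + (1/2)*(-2968) = -3 - 1484 = -1487)
D(R) = -15 + R
D(124) + d = (-15 + 124) - 1487 = 109 - 1487 = -1378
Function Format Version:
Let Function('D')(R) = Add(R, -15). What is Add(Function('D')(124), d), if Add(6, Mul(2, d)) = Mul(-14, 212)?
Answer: -1378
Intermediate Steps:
d = -1487 (d = Add(-3, Mul(Rational(1, 2), Mul(-14, 212))) = Add(-3, Mul(Rational(1, 2), -2968)) = Add(-3, -1484) = -1487)
Function('D')(R) = Add(-15, R)
Add(Function('D')(124), d) = Add(Add(-15, 124), -1487) = Add(109, -1487) = -1378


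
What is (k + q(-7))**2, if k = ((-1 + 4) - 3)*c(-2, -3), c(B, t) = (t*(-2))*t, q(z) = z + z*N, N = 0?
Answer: 49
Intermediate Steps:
q(z) = z (q(z) = z + z*0 = z + 0 = z)
c(B, t) = -2*t**2 (c(B, t) = (-2*t)*t = -2*t**2)
k = 0 (k = ((-1 + 4) - 3)*(-2*(-3)**2) = (3 - 3)*(-2*9) = 0*(-18) = 0)
(k + q(-7))**2 = (0 - 7)**2 = (-7)**2 = 49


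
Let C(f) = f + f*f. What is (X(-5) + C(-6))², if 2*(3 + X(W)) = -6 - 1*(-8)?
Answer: 784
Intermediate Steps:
X(W) = -2 (X(W) = -3 + (-6 - 1*(-8))/2 = -3 + (-6 + 8)/2 = -3 + (½)*2 = -3 + 1 = -2)
C(f) = f + f²
(X(-5) + C(-6))² = (-2 - 6*(1 - 6))² = (-2 - 6*(-5))² = (-2 + 30)² = 28² = 784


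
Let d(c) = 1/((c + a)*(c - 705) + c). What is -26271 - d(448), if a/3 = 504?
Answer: -13221458711/503272 ≈ -26271.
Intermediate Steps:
a = 1512 (a = 3*504 = 1512)
d(c) = 1/(c + (-705 + c)*(1512 + c)) (d(c) = 1/((c + 1512)*(c - 705) + c) = 1/((1512 + c)*(-705 + c) + c) = 1/((-705 + c)*(1512 + c) + c) = 1/(c + (-705 + c)*(1512 + c)))
-26271 - d(448) = -26271 - 1/(-1065960 + 448² + 808*448) = -26271 - 1/(-1065960 + 200704 + 361984) = -26271 - 1/(-503272) = -26271 - 1*(-1/503272) = -26271 + 1/503272 = -13221458711/503272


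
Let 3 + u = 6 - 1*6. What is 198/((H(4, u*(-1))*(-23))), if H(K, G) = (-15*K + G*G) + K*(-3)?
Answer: 22/161 ≈ 0.13665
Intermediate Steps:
u = -3 (u = -3 + (6 - 1*6) = -3 + (6 - 6) = -3 + 0 = -3)
H(K, G) = G² - 18*K (H(K, G) = (-15*K + G²) - 3*K = (G² - 15*K) - 3*K = G² - 18*K)
198/((H(4, u*(-1))*(-23))) = 198/((((-3*(-1))² - 18*4)*(-23))) = 198/(((3² - 72)*(-23))) = 198/(((9 - 72)*(-23))) = 198/((-63*(-23))) = 198/1449 = 198*(1/1449) = 22/161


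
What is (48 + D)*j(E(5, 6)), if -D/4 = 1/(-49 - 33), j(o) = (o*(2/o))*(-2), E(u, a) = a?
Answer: -7880/41 ≈ -192.20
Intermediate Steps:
j(o) = -4 (j(o) = 2*(-2) = -4)
D = 2/41 (D = -4/(-49 - 33) = -4/(-82) = -4*(-1/82) = 2/41 ≈ 0.048781)
(48 + D)*j(E(5, 6)) = (48 + 2/41)*(-4) = (1970/41)*(-4) = -7880/41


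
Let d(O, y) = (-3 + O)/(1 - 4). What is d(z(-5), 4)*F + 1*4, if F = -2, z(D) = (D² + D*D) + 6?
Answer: 118/3 ≈ 39.333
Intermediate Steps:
z(D) = 6 + 2*D² (z(D) = (D² + D²) + 6 = 2*D² + 6 = 6 + 2*D²)
d(O, y) = 1 - O/3 (d(O, y) = (-3 + O)/(-3) = (-3 + O)*(-⅓) = 1 - O/3)
d(z(-5), 4)*F + 1*4 = (1 - (6 + 2*(-5)²)/3)*(-2) + 1*4 = (1 - (6 + 2*25)/3)*(-2) + 4 = (1 - (6 + 50)/3)*(-2) + 4 = (1 - ⅓*56)*(-2) + 4 = (1 - 56/3)*(-2) + 4 = -53/3*(-2) + 4 = 106/3 + 4 = 118/3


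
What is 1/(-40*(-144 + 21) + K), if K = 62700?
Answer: 1/67620 ≈ 1.4789e-5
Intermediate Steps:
1/(-40*(-144 + 21) + K) = 1/(-40*(-144 + 21) + 62700) = 1/(-40*(-123) + 62700) = 1/(4920 + 62700) = 1/67620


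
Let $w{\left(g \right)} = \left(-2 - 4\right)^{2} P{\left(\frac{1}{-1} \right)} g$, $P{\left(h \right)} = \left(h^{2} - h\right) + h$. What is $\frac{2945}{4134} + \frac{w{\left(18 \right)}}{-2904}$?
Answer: $\frac{244727}{500214} \approx 0.48924$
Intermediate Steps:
$P{\left(h \right)} = h^{2}$
$w{\left(g \right)} = 36 g$ ($w{\left(g \right)} = \left(-2 - 4\right)^{2} \left(\frac{1}{-1}\right)^{2} g = \left(-6\right)^{2} \left(-1\right)^{2} g = 36 \cdot 1 g = 36 g$)
$\frac{2945}{4134} + \frac{w{\left(18 \right)}}{-2904} = \frac{2945}{4134} + \frac{36 \cdot 18}{-2904} = 2945 \cdot \frac{1}{4134} + 648 \left(- \frac{1}{2904}\right) = \frac{2945}{4134} - \frac{27}{121} = \frac{244727}{500214}$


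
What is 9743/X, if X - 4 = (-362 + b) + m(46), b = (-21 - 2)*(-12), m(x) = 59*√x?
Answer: 399463/76701 + 574837*√46/153402 ≈ 30.623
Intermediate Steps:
b = 276 (b = -23*(-12) = 276)
X = -82 + 59*√46 (X = 4 + ((-362 + 276) + 59*√46) = 4 + (-86 + 59*√46) = -82 + 59*√46 ≈ 318.16)
9743/X = 9743/(-82 + 59*√46)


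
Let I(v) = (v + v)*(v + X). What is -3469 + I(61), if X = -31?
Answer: 191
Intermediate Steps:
I(v) = 2*v*(-31 + v) (I(v) = (v + v)*(v - 31) = (2*v)*(-31 + v) = 2*v*(-31 + v))
-3469 + I(61) = -3469 + 2*61*(-31 + 61) = -3469 + 2*61*30 = -3469 + 3660 = 191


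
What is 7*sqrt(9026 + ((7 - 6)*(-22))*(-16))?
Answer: 21*sqrt(1042) ≈ 677.88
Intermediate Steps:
7*sqrt(9026 + ((7 - 6)*(-22))*(-16)) = 7*sqrt(9026 + (1*(-22))*(-16)) = 7*sqrt(9026 - 22*(-16)) = 7*sqrt(9026 + 352) = 7*sqrt(9378) = 7*(3*sqrt(1042)) = 21*sqrt(1042)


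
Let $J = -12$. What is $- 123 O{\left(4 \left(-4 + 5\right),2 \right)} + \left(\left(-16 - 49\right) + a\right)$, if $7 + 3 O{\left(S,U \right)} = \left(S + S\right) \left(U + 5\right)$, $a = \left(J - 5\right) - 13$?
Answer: $-2104$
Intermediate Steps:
$a = -30$ ($a = \left(-12 - 5\right) - 13 = -17 - 13 = -30$)
$O{\left(S,U \right)} = - \frac{7}{3} + \frac{2 S \left(5 + U\right)}{3}$ ($O{\left(S,U \right)} = - \frac{7}{3} + \frac{\left(S + S\right) \left(U + 5\right)}{3} = - \frac{7}{3} + \frac{2 S \left(5 + U\right)}{3}$)
$- 123 O{\left(4 \left(-4 + 5\right),2 \right)} + \left(\left(-16 - 49\right) + a\right) = - 123 \left(- \frac{7}{3} + \frac{10 \cdot 4 \left(-4 + 5\right)}{3} + \frac{2}{3} \cdot 4 \left(-4 + 5\right) 2\right) - 95 = - 123 \left(- \frac{7}{3} + \frac{10 \cdot 4 \cdot 1}{3} + \frac{2}{3} \cdot 4 \cdot 1 \cdot 2\right) - 95 = - 123 \left(- \frac{7}{3} + \frac{10}{3} \cdot 4 + \frac{2}{3} \cdot 4 \cdot 2\right) - 95 = - 123 \left(- \frac{7}{3} + \frac{40}{3} + \frac{16}{3}\right) - 95 = \left(-123\right) \frac{49}{3} - 95 = -2009 - 95 = -2104$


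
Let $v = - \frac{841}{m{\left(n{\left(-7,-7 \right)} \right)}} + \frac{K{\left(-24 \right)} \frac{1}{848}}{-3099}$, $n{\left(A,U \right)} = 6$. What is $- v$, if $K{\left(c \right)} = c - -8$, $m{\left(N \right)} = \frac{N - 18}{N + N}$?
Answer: $- \frac{138131728}{164247} \approx -841.0$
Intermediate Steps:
$m{\left(N \right)} = \frac{-18 + N}{2 N}$
$K{\left(c \right)} = 8 + c$ ($K{\left(c \right)} = c + 8 = 8 + c$)
$v = \frac{138131728}{164247}$ ($v = - \frac{841}{\frac{1}{2} \cdot \frac{1}{6} \left(-18 + 6\right)} + \frac{\left(8 - 24\right) \frac{1}{848}}{-3099} = - \frac{841}{\frac{1}{2} \cdot \frac{1}{6} \left(-12\right)} + \left(-16\right) \frac{1}{848} \left(- \frac{1}{3099}\right) = - \frac{841}{-1} - - \frac{1}{164247} = \left(-841\right) \left(-1\right) + \frac{1}{164247} = 841 + \frac{1}{164247} = \frac{138131728}{164247} \approx 841.0$)
$- v = \left(-1\right) \frac{138131728}{164247} = - \frac{138131728}{164247}$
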